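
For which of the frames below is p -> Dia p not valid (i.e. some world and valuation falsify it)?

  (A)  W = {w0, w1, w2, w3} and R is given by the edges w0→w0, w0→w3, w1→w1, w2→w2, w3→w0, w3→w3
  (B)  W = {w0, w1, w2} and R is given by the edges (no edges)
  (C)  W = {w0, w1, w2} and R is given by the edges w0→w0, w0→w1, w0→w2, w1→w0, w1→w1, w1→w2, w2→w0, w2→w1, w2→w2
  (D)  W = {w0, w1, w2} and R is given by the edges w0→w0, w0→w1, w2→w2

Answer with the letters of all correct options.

The schema p -> Dia p is the dual of axiom T; it is valid on a frame iff R is reflexive.
(A) R is reflexive (each world relates to itself), so the schema is valid here.
(B) R is not reflexive (not w0 R w0), so the schema fails here.
(C) R is reflexive (each world relates to itself), so the schema is valid here.
(D) R is not reflexive (not w1 R w1), so the schema fails here.

B, D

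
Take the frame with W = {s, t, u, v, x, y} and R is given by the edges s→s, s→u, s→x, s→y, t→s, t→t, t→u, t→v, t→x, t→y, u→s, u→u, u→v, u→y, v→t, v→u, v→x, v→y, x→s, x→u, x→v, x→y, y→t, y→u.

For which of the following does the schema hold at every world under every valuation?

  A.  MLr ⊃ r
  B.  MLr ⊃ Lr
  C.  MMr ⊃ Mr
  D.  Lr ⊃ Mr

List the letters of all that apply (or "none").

R is not symmetric: s R y but not y R s.
R is not transitive: s R u and u R v but not s R v.
R is not euclidean: s R u and s R x but not u R x.
R is serial: every world has an R-successor.
(A) the dual of axiom B: valid iff R is symmetric. R is not symmetric — not valid.
(B) MLr ⊃ Lr is the dual of axiom 5, which corresponds to the euclidean property. R is not euclidean — not valid.
(C) the dual of axiom 4: valid iff R is transitive. R is not transitive — not valid.
(D) Lr ⊃ Mr is axiom D; it is valid on a frame exactly when R is serial. R is serial, so valid.

D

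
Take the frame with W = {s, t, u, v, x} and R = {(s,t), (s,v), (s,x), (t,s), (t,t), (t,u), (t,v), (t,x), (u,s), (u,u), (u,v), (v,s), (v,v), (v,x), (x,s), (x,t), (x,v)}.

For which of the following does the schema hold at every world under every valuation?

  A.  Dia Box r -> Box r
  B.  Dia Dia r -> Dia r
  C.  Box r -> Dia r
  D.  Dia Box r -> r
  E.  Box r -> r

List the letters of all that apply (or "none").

C

R is not reflexive: not s R s.
R is not symmetric: t R u but not u R t.
R is not transitive: s R t and t R s but not s R s.
R is not euclidean: s R v and s R t but not v R t.
R is serial: every world has an R-successor.
(A) the dual of axiom 5: valid iff R is euclidean. R is not euclidean — not valid.
(B) Dia Dia r -> Dia r is the dual of axiom 4, which corresponds to transitivity. R is not transitive — not valid.
(C) Box r -> Dia r (axiom D) characterises the serial frames. R is serial — valid.
(D) Dia Box r -> r is the dual of axiom B, which corresponds to symmetry. R is not symmetric — not valid.
(E) axiom T: valid iff R is reflexive. R is not reflexive — not valid.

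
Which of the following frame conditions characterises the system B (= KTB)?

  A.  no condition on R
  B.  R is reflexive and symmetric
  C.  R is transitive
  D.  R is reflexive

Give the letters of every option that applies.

B

(A) this class determines K, not B (= KTB).
(B) B (= KTB) is sound and complete for exactly this class.
(C) this class determines K4, not B (= KTB).
(D) this class determines T (= KT), not B (= KTB).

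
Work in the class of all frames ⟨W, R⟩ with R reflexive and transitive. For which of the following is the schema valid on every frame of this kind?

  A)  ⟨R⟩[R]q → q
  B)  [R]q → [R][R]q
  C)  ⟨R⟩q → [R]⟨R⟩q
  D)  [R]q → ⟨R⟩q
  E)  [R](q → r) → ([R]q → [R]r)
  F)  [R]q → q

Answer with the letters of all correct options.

Reflexive relations are serial.
(A) ⟨R⟩[R]q → q is the dual of axiom B; it is valid on a frame exactly when R is symmetric. Such an R need not be symmetric, so not valid.
(B) axiom 4: valid iff R is transitive. Every such R is transitive — valid.
(C) axiom 5: valid iff R is euclidean. Such an R need not be euclidean — not valid.
(D) axiom D: valid iff R is serial. Every such R is serial — valid.
(E) [R](q → r) → ([R]q → [R]r) is axiom K, valid on every Kripke frame — valid.
(F) [R]q → q (axiom T) characterises the reflexive frames. Every such R is reflexive — valid.

B, D, E, F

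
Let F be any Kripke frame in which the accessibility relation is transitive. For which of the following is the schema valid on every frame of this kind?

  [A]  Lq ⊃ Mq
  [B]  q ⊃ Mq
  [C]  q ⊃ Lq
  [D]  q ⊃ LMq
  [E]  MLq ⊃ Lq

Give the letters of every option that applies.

none

(A) Lq ⊃ Mq is axiom D, which corresponds to seriality. Such an R need not be serial — not valid.
(B) q ⊃ Mq is the dual of axiom T; it is valid on a frame exactly when R is reflexive. Such an R need not be reflexive, so not valid.
(C) q ⊃ Lq (equivalent to ◇p→p) corresponds to R being a subset of the identity. Such an R need not be a subset of the identity, so not valid.
(D) q ⊃ LMq (axiom B) characterises the symmetric frames. Such an R need not be symmetric — not valid.
(E) MLq ⊃ Lq is the dual of axiom 5, which corresponds to the euclidean property. Such an R need not be euclidean — not valid.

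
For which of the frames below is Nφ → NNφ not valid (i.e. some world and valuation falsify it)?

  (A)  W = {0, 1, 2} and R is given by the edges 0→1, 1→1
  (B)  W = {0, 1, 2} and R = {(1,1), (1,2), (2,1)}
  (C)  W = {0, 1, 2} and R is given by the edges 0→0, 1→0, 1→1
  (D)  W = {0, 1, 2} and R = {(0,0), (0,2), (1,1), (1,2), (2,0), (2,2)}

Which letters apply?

The schema Nφ → NNφ is axiom 4; it is valid on a frame iff R is transitive.
(A) R is transitive (R is closed under composition), so the schema is valid here.
(B) R is not transitive (2 R 1 and 1 R 2 but not 2 R 2), so the schema fails here.
(C) R is transitive (R is closed under composition), so the schema is valid here.
(D) R is not transitive (1 R 2 and 2 R 0 but not 1 R 0), so the schema fails here.

B, D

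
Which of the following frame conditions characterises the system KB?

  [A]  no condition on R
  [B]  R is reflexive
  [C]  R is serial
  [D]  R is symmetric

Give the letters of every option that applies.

D

(A) this class determines K, not KB.
(B) this class determines T (= KT), not KB.
(C) this class determines D, not KB.
(D) KB is sound and complete for exactly this class.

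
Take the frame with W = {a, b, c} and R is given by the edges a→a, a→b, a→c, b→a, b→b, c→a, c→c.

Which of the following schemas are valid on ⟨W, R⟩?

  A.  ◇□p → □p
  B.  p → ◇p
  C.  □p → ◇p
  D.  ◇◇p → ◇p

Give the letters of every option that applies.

R is reflexive: each world relates to itself.
R is not transitive: b R a and a R c but not b R c.
R is not euclidean: a R b and a R c but not b R c.
R is serial: every world has an R-successor.
(A) ◇□p → □p is the dual of axiom 5, which corresponds to the euclidean property. R is not euclidean — not valid.
(B) p → ◇p (the dual of axiom T) characterises the reflexive frames. R is reflexive — valid.
(C) axiom D: valid iff R is serial. R is serial — valid.
(D) ◇◇p → ◇p (the dual of axiom 4) characterises the transitive frames. R is not transitive — not valid.

B, C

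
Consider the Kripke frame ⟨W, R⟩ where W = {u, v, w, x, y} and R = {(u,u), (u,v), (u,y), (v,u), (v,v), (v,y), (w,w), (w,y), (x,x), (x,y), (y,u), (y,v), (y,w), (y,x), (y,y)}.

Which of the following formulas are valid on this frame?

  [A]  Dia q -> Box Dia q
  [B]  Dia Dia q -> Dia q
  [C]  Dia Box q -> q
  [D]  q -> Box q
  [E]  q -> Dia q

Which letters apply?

C, E

R is reflexive: each world relates to itself.
R is symmetric: every R-edge is matched by its reverse.
R is not transitive: u R y and y R w but not u R w.
R is not euclidean: y R u and y R w but not u R w.
R is not a subset of the identity: u R v with u ≠ v.
(A) Dia q -> Box Dia q is axiom 5, which corresponds to the euclidean property. R is not euclidean — not valid.
(B) Dia Dia q -> Dia q is the dual of axiom 4; it is valid on a frame exactly when R is transitive. R is not transitive, so not valid.
(C) Dia Box q -> q is the dual of axiom B; it is valid on a frame exactly when R is symmetric. R is symmetric, so valid.
(D) q -> Box q (equivalent to ◇p→p) corresponds to R being a subset of the identity. Here R ⊄ identity, so not valid.
(E) q -> Dia q is the dual of axiom T, which corresponds to reflexivity. R is reflexive — valid.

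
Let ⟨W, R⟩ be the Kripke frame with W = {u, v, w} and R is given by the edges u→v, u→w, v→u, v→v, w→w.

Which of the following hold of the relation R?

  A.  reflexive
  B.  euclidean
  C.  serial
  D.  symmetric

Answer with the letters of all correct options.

(A) not reflexive: not u R u.
(B) not euclidean: u R v and u R w but not v R w.
(C) serial: every world has an R-successor.
(D) not symmetric: u R w but not w R u.

C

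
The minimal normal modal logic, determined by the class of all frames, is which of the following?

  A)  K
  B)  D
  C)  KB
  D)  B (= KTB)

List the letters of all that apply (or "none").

(A) K is determined by exactly this class.
(B) D is determined by the class of serial frames.
(C) KB is determined by the class of symmetric frames.
(D) B (= KTB) is determined by the class of reflexive and symmetric frames.

A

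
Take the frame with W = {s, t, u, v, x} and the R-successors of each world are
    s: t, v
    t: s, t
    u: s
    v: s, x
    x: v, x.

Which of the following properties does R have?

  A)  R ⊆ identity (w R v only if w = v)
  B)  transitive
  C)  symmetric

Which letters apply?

none

(A) not ⊆ identity: s R t with s ≠ t.
(B) not transitive: s R t and t R s but not s R s.
(C) not symmetric: u R s but not s R u.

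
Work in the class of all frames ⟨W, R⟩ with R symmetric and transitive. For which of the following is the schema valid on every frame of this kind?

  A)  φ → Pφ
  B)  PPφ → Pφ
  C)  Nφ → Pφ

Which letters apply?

B

A symmetric transitive relation is euclidean (uRv and uRw give vRu by symmetry, then vRw by transitivity).
(A) φ → Pφ (the dual of axiom T) characterises the reflexive frames. Such an R need not be reflexive — not valid.
(B) PPφ → Pφ is the dual of axiom 4; it is valid on a frame exactly when R is transitive. Every such R is transitive, so valid.
(C) Nφ → Pφ is axiom D; it is valid on a frame exactly when R is serial. Such an R need not be serial, so not valid.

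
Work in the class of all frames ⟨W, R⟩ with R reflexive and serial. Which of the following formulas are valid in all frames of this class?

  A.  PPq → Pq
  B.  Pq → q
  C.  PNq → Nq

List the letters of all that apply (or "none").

none

(A) PPq → Pq (the dual of axiom 4) characterises the transitive frames. Such an R need not be transitive — not valid.
(B) Pq → q is valid only on frames where every R-edge is a self-loop. Such an R need not be a subset of the identity — not valid.
(C) PNq → Nq (the dual of axiom 5) characterises the euclidean frames. Such an R need not be euclidean — not valid.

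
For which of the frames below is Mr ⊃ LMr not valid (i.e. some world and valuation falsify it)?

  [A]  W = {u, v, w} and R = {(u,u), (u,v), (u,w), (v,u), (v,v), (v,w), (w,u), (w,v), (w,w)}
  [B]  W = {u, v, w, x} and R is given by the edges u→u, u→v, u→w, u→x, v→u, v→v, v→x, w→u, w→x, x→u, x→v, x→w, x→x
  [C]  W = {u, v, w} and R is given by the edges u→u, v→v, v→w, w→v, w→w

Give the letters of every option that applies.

B

The schema Mr ⊃ LMr is axiom 5; it is valid on a frame iff R is euclidean.
(A) R is euclidean (any two R-successors of the same world are R-related), so the schema is valid here.
(B) R is not euclidean (u R v and u R w but not v R w), so the schema fails here.
(C) R is euclidean (any two R-successors of the same world are R-related), so the schema is valid here.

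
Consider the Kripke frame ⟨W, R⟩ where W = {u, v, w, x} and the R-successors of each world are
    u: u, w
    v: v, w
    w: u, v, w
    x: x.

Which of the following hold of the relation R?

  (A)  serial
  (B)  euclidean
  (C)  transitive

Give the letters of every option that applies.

(A) serial: every world has an R-successor.
(B) not euclidean: w R u and w R v but not u R v.
(C) not transitive: u R w and w R v but not u R v.

A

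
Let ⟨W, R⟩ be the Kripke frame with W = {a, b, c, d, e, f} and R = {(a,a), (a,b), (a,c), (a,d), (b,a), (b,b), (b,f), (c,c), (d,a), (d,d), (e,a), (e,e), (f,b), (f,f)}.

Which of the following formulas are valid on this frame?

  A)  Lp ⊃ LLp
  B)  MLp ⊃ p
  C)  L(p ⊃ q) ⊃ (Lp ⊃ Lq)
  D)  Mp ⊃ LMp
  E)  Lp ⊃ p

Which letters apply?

R is reflexive: each world relates to itself.
R is not symmetric: a R c but not c R a.
R is not transitive: a R b and b R f but not a R f.
R is not euclidean: a R b and a R c but not b R c.
(A) Lp ⊃ LLp (axiom 4) characterises the transitive frames. R is not transitive — not valid.
(B) MLp ⊃ p is the dual of axiom B; it is valid on a frame exactly when R is symmetric. R is not symmetric, so not valid.
(C) L(p ⊃ q) ⊃ (Lp ⊃ Lq) is the K axiom; it holds on all frames — valid.
(D) Mp ⊃ LMp is axiom 5, which corresponds to the euclidean property. R is not euclidean — not valid.
(E) Lp ⊃ p is axiom T; it is valid on a frame exactly when R is reflexive. R is reflexive, so valid.

C, E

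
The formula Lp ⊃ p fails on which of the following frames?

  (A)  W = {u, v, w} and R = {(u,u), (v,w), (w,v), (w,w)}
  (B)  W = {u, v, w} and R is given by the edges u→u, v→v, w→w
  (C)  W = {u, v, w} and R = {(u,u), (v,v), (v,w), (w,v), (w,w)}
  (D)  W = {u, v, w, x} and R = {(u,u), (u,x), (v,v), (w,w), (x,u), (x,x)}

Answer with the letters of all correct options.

A

The schema Lp ⊃ p is axiom T; it is valid on a frame iff R is reflexive.
(A) R is not reflexive (not v R v), so the schema fails here.
(B) R is reflexive (each world relates to itself), so the schema is valid here.
(C) R is reflexive (each world relates to itself), so the schema is valid here.
(D) R is reflexive (each world relates to itself), so the schema is valid here.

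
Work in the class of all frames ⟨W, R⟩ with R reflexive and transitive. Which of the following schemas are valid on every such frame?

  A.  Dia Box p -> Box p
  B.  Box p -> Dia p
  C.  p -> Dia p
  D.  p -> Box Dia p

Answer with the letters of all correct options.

B, C

Reflexive relations are serial.
(A) Dia Box p -> Box p is the dual of axiom 5, which corresponds to the euclidean property. Such an R need not be euclidean — not valid.
(B) Box p -> Dia p is axiom D, which corresponds to seriality. Every such R is serial — valid.
(C) p -> Dia p is the dual of axiom T, which corresponds to reflexivity. Every such R is reflexive — valid.
(D) p -> Box Dia p (axiom B) characterises the symmetric frames. Such an R need not be symmetric — not valid.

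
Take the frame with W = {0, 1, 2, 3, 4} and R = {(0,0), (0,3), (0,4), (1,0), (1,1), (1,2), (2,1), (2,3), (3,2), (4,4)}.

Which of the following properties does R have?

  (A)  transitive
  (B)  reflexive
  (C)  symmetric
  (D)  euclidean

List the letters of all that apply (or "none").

(A) not transitive: 0 R 3 and 3 R 2 but not 0 R 2.
(B) not reflexive: not 2 R 2.
(C) not symmetric: 0 R 3 but not 3 R 0.
(D) not euclidean: 0 R 3 and 0 R 0 but not 3 R 0.

none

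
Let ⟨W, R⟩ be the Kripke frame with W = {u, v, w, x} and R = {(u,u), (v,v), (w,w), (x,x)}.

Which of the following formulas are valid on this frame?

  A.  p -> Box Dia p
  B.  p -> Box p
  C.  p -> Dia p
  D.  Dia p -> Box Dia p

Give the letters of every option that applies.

R is reflexive: each world relates to itself.
R is symmetric: every R-edge is matched by its reverse.
R is euclidean: any two R-successors of the same world are R-related.
R is a subset of the identity: every R-edge is a self-loop.
(A) p -> Box Dia p is axiom B, which corresponds to symmetry. R is symmetric — valid.
(B) p -> Box p is equivalent to ◇p→p; it holds exactly when R ⊆ identity. Here R ⊆ identity — valid.
(C) p -> Dia p (the dual of axiom T) characterises the reflexive frames. R is reflexive — valid.
(D) Dia p -> Box Dia p is axiom 5; it is valid on a frame exactly when R is euclidean. R is euclidean, so valid.

A, B, C, D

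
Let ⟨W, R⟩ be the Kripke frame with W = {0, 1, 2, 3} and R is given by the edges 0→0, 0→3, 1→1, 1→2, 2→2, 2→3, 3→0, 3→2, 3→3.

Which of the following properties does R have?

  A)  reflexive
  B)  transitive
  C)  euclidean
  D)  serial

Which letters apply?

A, D

(A) reflexive: each world relates to itself.
(B) not transitive: 0 R 3 and 3 R 2 but not 0 R 2.
(C) not euclidean: 1 R 2 and 1 R 1 but not 2 R 1.
(D) serial: every world has an R-successor.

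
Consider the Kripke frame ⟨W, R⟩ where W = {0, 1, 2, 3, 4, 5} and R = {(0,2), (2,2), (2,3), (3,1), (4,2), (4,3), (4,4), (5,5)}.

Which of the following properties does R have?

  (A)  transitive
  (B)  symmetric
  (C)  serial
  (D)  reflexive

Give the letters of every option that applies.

(A) not transitive: 0 R 2 and 2 R 3 but not 0 R 3.
(B) not symmetric: 0 R 2 but not 2 R 0.
(C) not serial: 1 has no R-successor.
(D) not reflexive: not 0 R 0.

none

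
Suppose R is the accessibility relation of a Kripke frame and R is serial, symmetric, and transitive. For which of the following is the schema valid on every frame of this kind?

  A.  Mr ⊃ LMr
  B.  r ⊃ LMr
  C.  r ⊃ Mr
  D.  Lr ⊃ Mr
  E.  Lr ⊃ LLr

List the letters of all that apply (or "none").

A serial symmetric transitive relation is reflexive (take any v with uRv; symmetry gives vRu and transitivity gives uRu), hence an equivalence relation.
(A) axiom 5: valid iff R is euclidean. Every such R is euclidean — valid.
(B) r ⊃ LMr is axiom B; it is valid on a frame exactly when R is symmetric. Every such R is symmetric, so valid.
(C) r ⊃ Mr is the dual of axiom T, which corresponds to reflexivity. Every such R is reflexive — valid.
(D) Lr ⊃ Mr is axiom D; it is valid on a frame exactly when R is serial. Every such R is serial, so valid.
(E) Lr ⊃ LLr (axiom 4) characterises the transitive frames. Every such R is transitive — valid.

A, B, C, D, E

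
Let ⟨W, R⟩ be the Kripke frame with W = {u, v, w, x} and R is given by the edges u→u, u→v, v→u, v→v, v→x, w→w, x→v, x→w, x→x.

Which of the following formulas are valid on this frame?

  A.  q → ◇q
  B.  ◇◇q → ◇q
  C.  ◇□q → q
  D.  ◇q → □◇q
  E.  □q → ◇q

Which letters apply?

R is reflexive: each world relates to itself.
R is not symmetric: x R w but not w R x.
R is not transitive: u R v and v R x but not u R x.
R is not euclidean: v R u and v R x but not u R x.
R is serial: every world has an R-successor.
(A) q → ◇q (the dual of axiom T) characterises the reflexive frames. R is reflexive — valid.
(B) ◇◇q → ◇q (the dual of axiom 4) characterises the transitive frames. R is not transitive — not valid.
(C) the dual of axiom B: valid iff R is symmetric. R is not symmetric — not valid.
(D) axiom 5: valid iff R is euclidean. R is not euclidean — not valid.
(E) □q → ◇q (axiom D) characterises the serial frames. R is serial — valid.

A, E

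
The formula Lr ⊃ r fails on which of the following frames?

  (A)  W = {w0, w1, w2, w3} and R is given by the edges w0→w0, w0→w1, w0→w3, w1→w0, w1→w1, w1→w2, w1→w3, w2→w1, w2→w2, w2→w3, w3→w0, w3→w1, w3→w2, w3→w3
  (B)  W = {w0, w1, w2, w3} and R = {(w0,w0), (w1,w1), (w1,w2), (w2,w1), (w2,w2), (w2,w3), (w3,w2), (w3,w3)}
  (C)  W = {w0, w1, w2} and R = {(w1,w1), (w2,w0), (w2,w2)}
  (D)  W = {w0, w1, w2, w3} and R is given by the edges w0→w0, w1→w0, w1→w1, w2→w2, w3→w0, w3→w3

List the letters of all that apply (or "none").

C

The schema Lr ⊃ r is axiom T; it is valid on a frame iff R is reflexive.
(A) R is reflexive (each world relates to itself), so the schema is valid here.
(B) R is reflexive (each world relates to itself), so the schema is valid here.
(C) R is not reflexive (not w0 R w0), so the schema fails here.
(D) R is reflexive (each world relates to itself), so the schema is valid here.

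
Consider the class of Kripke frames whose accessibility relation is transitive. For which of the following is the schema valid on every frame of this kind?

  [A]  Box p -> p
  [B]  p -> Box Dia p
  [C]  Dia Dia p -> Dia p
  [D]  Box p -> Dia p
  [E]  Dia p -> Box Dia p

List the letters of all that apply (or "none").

C

(A) Box p -> p (axiom T) characterises the reflexive frames. Such an R need not be reflexive — not valid.
(B) p -> Box Dia p is axiom B; it is valid on a frame exactly when R is symmetric. Such an R need not be symmetric, so not valid.
(C) Dia Dia p -> Dia p (the dual of axiom 4) characterises the transitive frames. Every such R is transitive — valid.
(D) Box p -> Dia p (axiom D) characterises the serial frames. Such an R need not be serial — not valid.
(E) Dia p -> Box Dia p is axiom 5; it is valid on a frame exactly when R is euclidean. Such an R need not be euclidean, so not valid.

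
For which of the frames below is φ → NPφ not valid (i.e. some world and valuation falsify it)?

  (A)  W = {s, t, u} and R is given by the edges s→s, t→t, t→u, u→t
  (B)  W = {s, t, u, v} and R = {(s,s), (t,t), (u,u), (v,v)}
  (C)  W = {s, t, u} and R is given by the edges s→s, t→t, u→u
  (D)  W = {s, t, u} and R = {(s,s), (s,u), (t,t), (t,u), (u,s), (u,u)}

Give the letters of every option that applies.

The schema φ → NPφ is axiom B; it is valid on a frame iff R is symmetric.
(A) R is symmetric (every R-edge is matched by its reverse), so the schema is valid here.
(B) R is symmetric (every R-edge is matched by its reverse), so the schema is valid here.
(C) R is symmetric (every R-edge is matched by its reverse), so the schema is valid here.
(D) R is not symmetric (t R u but not u R t), so the schema fails here.

D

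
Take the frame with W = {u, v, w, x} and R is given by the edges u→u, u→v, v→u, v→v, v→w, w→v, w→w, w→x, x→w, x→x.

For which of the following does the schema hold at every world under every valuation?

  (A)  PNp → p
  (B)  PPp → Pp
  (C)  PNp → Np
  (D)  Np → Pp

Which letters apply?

R is symmetric: every R-edge is matched by its reverse.
R is not transitive: u R v and v R w but not u R w.
R is not euclidean: v R u and v R w but not u R w.
R is serial: every world has an R-successor.
(A) PNp → p is the dual of axiom B, which corresponds to symmetry. R is symmetric — valid.
(B) PPp → Pp is the dual of axiom 4; it is valid on a frame exactly when R is transitive. R is not transitive, so not valid.
(C) PNp → Np (the dual of axiom 5) characterises the euclidean frames. R is not euclidean — not valid.
(D) axiom D: valid iff R is serial. R is serial — valid.

A, D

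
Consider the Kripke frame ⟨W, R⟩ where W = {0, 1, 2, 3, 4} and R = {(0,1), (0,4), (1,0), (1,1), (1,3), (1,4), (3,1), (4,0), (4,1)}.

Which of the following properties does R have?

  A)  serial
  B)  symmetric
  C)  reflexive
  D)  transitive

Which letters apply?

B

(A) not serial: 2 has no R-successor.
(B) symmetric: every R-edge is matched by its reverse.
(C) not reflexive: not 0 R 0.
(D) not transitive: 0 R 1 and 1 R 0 but not 0 R 0.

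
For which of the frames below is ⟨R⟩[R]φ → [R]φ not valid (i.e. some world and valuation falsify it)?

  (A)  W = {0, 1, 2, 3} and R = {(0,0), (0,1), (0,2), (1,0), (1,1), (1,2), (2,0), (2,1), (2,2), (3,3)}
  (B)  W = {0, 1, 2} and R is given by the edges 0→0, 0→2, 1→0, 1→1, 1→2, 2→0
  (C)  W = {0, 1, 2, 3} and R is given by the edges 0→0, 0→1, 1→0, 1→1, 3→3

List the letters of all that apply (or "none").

The schema ⟨R⟩[R]φ → [R]φ is the dual of axiom 5; it is valid on a frame iff R is euclidean.
(A) R is euclidean (any two R-successors of the same world are R-related), so the schema is valid here.
(B) R is not euclidean (1 R 0 and 1 R 1 but not 0 R 1), so the schema fails here.
(C) R is euclidean (any two R-successors of the same world are R-related), so the schema is valid here.

B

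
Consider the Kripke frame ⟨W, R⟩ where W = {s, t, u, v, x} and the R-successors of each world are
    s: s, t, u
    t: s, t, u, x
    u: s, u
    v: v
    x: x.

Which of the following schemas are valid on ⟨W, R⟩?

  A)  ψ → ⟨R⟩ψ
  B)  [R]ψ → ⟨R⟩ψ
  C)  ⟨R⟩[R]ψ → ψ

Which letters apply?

A, B

R is reflexive: each world relates to itself.
R is not symmetric: t R u but not u R t.
R is serial: every world has an R-successor.
(A) ψ → ⟨R⟩ψ is the dual of axiom T; it is valid on a frame exactly when R is reflexive. R is reflexive, so valid.
(B) [R]ψ → ⟨R⟩ψ is axiom D, which corresponds to seriality. R is serial — valid.
(C) ⟨R⟩[R]ψ → ψ is the dual of axiom B, which corresponds to symmetry. R is not symmetric — not valid.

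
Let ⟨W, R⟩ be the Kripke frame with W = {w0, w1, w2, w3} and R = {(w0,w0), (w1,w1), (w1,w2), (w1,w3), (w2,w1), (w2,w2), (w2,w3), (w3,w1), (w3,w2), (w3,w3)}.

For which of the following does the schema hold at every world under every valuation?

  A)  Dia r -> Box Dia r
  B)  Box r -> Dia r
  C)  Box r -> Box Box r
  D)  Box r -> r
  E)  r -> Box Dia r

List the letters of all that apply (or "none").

R is reflexive: each world relates to itself.
R is symmetric: every R-edge is matched by its reverse.
R is transitive: R is closed under composition.
R is euclidean: any two R-successors of the same world are R-related.
R is serial: every world has an R-successor.
(A) axiom 5: valid iff R is euclidean. R is euclidean — valid.
(B) Box r -> Dia r is axiom D; it is valid on a frame exactly when R is serial. R is serial, so valid.
(C) Box r -> Box Box r is axiom 4, which corresponds to transitivity. R is transitive — valid.
(D) Box r -> r (axiom T) characterises the reflexive frames. R is reflexive — valid.
(E) axiom B: valid iff R is symmetric. R is symmetric — valid.

A, B, C, D, E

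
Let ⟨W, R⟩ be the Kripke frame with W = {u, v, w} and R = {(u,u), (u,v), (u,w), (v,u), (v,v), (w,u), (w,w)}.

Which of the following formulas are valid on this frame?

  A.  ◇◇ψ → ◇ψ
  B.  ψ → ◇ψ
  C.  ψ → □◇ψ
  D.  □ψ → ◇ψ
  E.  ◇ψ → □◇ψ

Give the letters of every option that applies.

B, C, D

R is reflexive: each world relates to itself.
R is symmetric: every R-edge is matched by its reverse.
R is not transitive: v R u and u R w but not v R w.
R is not euclidean: u R v and u R w but not v R w.
R is serial: every world has an R-successor.
(A) ◇◇ψ → ◇ψ (the dual of axiom 4) characterises the transitive frames. R is not transitive — not valid.
(B) ψ → ◇ψ is the dual of axiom T, which corresponds to reflexivity. R is reflexive — valid.
(C) ψ → □◇ψ is axiom B, which corresponds to symmetry. R is symmetric — valid.
(D) □ψ → ◇ψ is axiom D; it is valid on a frame exactly when R is serial. R is serial, so valid.
(E) ◇ψ → □◇ψ is axiom 5; it is valid on a frame exactly when R is euclidean. R is not euclidean, so not valid.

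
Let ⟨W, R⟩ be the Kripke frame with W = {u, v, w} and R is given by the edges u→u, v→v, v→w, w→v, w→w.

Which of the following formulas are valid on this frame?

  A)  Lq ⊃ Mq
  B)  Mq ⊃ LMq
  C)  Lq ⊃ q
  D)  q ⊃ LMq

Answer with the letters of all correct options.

R is reflexive: each world relates to itself.
R is symmetric: every R-edge is matched by its reverse.
R is euclidean: any two R-successors of the same world are R-related.
R is serial: every world has an R-successor.
(A) Lq ⊃ Mq is axiom D; it is valid on a frame exactly when R is serial. R is serial, so valid.
(B) Mq ⊃ LMq is axiom 5, which corresponds to the euclidean property. R is euclidean — valid.
(C) Lq ⊃ q is axiom T, which corresponds to reflexivity. R is reflexive — valid.
(D) axiom B: valid iff R is symmetric. R is symmetric — valid.

A, B, C, D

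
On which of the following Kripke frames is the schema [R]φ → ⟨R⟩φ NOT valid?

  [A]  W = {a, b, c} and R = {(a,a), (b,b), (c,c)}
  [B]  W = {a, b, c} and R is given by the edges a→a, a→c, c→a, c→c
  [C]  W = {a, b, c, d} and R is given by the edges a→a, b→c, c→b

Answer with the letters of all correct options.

B, C

The schema [R]φ → ⟨R⟩φ is axiom D; it is valid on a frame iff R is serial.
(A) R is serial (every world has an R-successor), so the schema is valid here.
(B) R is not serial (b has no R-successor), so the schema fails here.
(C) R is not serial (d has no R-successor), so the schema fails here.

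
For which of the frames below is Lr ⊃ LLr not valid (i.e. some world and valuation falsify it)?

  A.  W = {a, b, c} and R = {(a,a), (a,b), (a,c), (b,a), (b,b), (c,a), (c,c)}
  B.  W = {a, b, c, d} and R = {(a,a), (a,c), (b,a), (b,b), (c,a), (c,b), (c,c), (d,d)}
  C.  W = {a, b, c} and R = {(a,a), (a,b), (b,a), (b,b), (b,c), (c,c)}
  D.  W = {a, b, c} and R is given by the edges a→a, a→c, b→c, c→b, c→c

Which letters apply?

A, B, C, D

The schema Lr ⊃ LLr is axiom 4; it is valid on a frame iff R is transitive.
(A) R is not transitive (b R a and a R c but not b R c), so the schema fails here.
(B) R is not transitive (a R c and c R b but not a R b), so the schema fails here.
(C) R is not transitive (a R b and b R c but not a R c), so the schema fails here.
(D) R is not transitive (a R c and c R b but not a R b), so the schema fails here.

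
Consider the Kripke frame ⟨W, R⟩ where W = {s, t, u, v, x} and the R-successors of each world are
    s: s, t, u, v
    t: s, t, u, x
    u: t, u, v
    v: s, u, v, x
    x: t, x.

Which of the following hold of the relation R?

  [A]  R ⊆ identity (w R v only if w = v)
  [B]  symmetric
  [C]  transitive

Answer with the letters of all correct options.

none

(A) not ⊆ identity: s R t with s ≠ t.
(B) not symmetric: s R u but not u R s.
(C) not transitive: s R t and t R x but not s R x.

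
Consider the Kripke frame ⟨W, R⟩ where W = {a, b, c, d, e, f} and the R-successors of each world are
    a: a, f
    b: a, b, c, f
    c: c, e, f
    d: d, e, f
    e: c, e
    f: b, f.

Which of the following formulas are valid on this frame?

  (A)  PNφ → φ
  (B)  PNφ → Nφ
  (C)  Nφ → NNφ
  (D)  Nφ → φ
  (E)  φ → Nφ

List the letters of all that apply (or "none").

D

R is reflexive: each world relates to itself.
R is not symmetric: a R f but not f R a.
R is not transitive: a R f and f R b but not a R b.
R is not euclidean: a R f and a R a but not f R a.
R is not a subset of the identity: a R f with a ≠ f.
(A) PNφ → φ is the dual of axiom B; it is valid on a frame exactly when R is symmetric. R is not symmetric, so not valid.
(B) PNφ → Nφ is the dual of axiom 5, which corresponds to the euclidean property. R is not euclidean — not valid.
(C) Nφ → NNφ (axiom 4) characterises the transitive frames. R is not transitive — not valid.
(D) Nφ → φ (axiom T) characterises the reflexive frames. R is reflexive — valid.
(E) φ → Nφ (equivalent to ◇p→p) corresponds to R being a subset of the identity. Here R ⊄ identity, so not valid.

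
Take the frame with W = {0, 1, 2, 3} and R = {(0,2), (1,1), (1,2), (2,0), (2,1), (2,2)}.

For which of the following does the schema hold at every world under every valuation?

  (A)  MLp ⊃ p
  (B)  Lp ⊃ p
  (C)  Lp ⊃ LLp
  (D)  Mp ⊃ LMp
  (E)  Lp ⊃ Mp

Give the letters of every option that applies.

R is not reflexive: not 0 R 0.
R is symmetric: every R-edge is matched by its reverse.
R is not transitive: 0 R 2 and 2 R 0 but not 0 R 0.
R is not euclidean: 2 R 0 and 2 R 1 but not 0 R 1.
R is not serial: 3 has no R-successor.
(A) MLp ⊃ p is the dual of axiom B, which corresponds to symmetry. R is symmetric — valid.
(B) axiom T: valid iff R is reflexive. R is not reflexive — not valid.
(C) Lp ⊃ LLp is axiom 4, which corresponds to transitivity. R is not transitive — not valid.
(D) Mp ⊃ LMp is axiom 5, which corresponds to the euclidean property. R is not euclidean — not valid.
(E) Lp ⊃ Mp is axiom D, which corresponds to seriality. R is not serial — not valid.

A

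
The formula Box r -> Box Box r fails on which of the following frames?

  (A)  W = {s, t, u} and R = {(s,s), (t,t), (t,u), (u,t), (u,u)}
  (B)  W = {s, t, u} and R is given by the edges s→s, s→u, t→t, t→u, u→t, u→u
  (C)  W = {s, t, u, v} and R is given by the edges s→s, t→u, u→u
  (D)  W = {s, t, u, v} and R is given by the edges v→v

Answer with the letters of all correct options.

B

The schema Box r -> Box Box r is axiom 4; it is valid on a frame iff R is transitive.
(A) R is transitive (R is closed under composition), so the schema is valid here.
(B) R is not transitive (s R u and u R t but not s R t), so the schema fails here.
(C) R is transitive (R is closed under composition), so the schema is valid here.
(D) R is transitive (R is closed under composition), so the schema is valid here.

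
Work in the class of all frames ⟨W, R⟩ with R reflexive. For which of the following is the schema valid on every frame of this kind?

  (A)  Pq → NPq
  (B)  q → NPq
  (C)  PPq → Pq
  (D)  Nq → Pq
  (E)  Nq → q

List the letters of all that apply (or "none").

A reflexive relation is serial.
(A) Pq → NPq (axiom 5) characterises the euclidean frames. Such an R need not be euclidean — not valid.
(B) q → NPq is axiom B; it is valid on a frame exactly when R is symmetric. Such an R need not be symmetric, so not valid.
(C) the dual of axiom 4: valid iff R is transitive. Such an R need not be transitive — not valid.
(D) Nq → Pq (axiom D) characterises the serial frames. Every such R is serial — valid.
(E) Nq → q is axiom T, which corresponds to reflexivity. Every such R is reflexive — valid.

D, E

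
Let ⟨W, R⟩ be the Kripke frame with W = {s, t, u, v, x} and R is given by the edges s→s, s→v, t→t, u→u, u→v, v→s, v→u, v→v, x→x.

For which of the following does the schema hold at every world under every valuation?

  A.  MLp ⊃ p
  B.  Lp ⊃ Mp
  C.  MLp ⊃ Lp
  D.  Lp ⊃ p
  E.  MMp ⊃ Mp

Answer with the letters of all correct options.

R is reflexive: each world relates to itself.
R is symmetric: every R-edge is matched by its reverse.
R is not transitive: s R v and v R u but not s R u.
R is not euclidean: v R s and v R u but not s R u.
R is serial: every world has an R-successor.
(A) the dual of axiom B: valid iff R is symmetric. R is symmetric — valid.
(B) Lp ⊃ Mp is axiom D, which corresponds to seriality. R is serial — valid.
(C) MLp ⊃ Lp is the dual of axiom 5, which corresponds to the euclidean property. R is not euclidean — not valid.
(D) Lp ⊃ p is axiom T, which corresponds to reflexivity. R is reflexive — valid.
(E) MMp ⊃ Mp (the dual of axiom 4) characterises the transitive frames. R is not transitive — not valid.

A, B, D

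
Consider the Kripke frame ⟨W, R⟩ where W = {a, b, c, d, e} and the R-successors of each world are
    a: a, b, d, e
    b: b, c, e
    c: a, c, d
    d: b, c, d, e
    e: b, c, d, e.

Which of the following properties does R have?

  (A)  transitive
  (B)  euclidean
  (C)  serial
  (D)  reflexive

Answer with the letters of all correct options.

C, D

(A) not transitive: a R b and b R c but not a R c.
(B) not euclidean: a R b and a R a but not b R a.
(C) serial: every world has an R-successor.
(D) reflexive: each world relates to itself.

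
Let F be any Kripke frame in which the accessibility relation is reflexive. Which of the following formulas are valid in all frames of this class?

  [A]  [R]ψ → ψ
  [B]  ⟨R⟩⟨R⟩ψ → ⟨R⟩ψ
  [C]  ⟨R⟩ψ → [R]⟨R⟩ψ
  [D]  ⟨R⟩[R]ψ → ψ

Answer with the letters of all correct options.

A

A reflexive relation is serial.
(A) [R]ψ → ψ is axiom T, which corresponds to reflexivity. Every such R is reflexive — valid.
(B) ⟨R⟩⟨R⟩ψ → ⟨R⟩ψ (the dual of axiom 4) characterises the transitive frames. Such an R need not be transitive — not valid.
(C) ⟨R⟩ψ → [R]⟨R⟩ψ is axiom 5; it is valid on a frame exactly when R is euclidean. Such an R need not be euclidean, so not valid.
(D) the dual of axiom B: valid iff R is symmetric. Such an R need not be symmetric — not valid.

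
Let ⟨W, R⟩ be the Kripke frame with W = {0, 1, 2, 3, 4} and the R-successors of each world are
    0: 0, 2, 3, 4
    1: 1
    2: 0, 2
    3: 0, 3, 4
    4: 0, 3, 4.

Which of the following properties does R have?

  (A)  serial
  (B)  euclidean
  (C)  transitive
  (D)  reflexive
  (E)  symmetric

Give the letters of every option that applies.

(A) serial: every world has an R-successor.
(B) not euclidean: 0 R 2 and 0 R 3 but not 2 R 3.
(C) not transitive: 2 R 0 and 0 R 3 but not 2 R 3.
(D) reflexive: each world relates to itself.
(E) symmetric: every R-edge is matched by its reverse.

A, D, E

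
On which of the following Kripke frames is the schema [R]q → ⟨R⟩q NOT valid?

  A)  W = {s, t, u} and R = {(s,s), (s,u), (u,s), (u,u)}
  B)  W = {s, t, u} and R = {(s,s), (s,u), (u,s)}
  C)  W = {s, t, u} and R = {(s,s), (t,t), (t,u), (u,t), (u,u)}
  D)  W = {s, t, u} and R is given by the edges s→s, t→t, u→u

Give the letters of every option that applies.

The schema [R]q → ⟨R⟩q is axiom D; it is valid on a frame iff R is serial.
(A) R is not serial (t has no R-successor), so the schema fails here.
(B) R is not serial (t has no R-successor), so the schema fails here.
(C) R is serial (every world has an R-successor), so the schema is valid here.
(D) R is serial (every world has an R-successor), so the schema is valid here.

A, B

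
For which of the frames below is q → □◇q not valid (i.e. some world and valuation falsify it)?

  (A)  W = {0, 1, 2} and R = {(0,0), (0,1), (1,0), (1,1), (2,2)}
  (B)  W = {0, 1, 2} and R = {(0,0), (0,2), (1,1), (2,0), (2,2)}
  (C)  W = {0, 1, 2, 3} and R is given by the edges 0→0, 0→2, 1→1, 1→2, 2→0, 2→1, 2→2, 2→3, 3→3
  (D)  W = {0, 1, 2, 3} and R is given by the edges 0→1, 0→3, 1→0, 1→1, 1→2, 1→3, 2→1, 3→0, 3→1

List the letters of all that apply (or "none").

The schema q → □◇q is axiom B; it is valid on a frame iff R is symmetric.
(A) R is symmetric (every R-edge is matched by its reverse), so the schema is valid here.
(B) R is symmetric (every R-edge is matched by its reverse), so the schema is valid here.
(C) R is not symmetric (2 R 3 but not 3 R 2), so the schema fails here.
(D) R is symmetric (every R-edge is matched by its reverse), so the schema is valid here.

C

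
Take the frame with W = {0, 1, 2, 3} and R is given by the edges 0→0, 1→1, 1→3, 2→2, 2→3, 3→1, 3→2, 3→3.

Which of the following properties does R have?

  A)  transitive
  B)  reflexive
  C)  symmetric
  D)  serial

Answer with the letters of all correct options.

B, C, D

(A) not transitive: 1 R 3 and 3 R 2 but not 1 R 2.
(B) reflexive: each world relates to itself.
(C) symmetric: every R-edge is matched by its reverse.
(D) serial: every world has an R-successor.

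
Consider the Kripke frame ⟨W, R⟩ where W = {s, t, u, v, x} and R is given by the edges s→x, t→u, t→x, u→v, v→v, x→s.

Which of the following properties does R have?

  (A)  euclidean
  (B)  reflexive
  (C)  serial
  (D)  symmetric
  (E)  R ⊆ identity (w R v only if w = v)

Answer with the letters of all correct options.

C

(A) not euclidean: t R u and t R x but not u R x.
(B) not reflexive: not s R s.
(C) serial: every world has an R-successor.
(D) not symmetric: t R u but not u R t.
(E) not ⊆ identity: s R x with s ≠ x.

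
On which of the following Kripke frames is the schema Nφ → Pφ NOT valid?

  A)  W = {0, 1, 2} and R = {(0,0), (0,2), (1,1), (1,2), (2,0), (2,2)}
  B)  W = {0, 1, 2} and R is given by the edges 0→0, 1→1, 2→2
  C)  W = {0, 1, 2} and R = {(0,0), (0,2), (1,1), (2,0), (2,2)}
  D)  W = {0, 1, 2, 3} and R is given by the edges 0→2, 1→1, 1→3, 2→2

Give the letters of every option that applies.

The schema Nφ → Pφ is axiom D; it is valid on a frame iff R is serial.
(A) R is serial (every world has an R-successor), so the schema is valid here.
(B) R is serial (every world has an R-successor), so the schema is valid here.
(C) R is serial (every world has an R-successor), so the schema is valid here.
(D) R is not serial (3 has no R-successor), so the schema fails here.

D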